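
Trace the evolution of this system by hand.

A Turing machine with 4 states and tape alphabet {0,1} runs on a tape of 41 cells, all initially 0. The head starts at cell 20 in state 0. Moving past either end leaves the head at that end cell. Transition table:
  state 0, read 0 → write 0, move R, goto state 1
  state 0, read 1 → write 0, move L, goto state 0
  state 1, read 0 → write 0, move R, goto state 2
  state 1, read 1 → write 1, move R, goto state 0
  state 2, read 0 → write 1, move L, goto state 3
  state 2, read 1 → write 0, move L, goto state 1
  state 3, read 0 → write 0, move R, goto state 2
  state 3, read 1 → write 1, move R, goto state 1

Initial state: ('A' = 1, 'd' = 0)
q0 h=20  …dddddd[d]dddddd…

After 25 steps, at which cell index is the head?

t=0: q0 h=20  …dddddd[d]dddddd…
t=1: q1 h=21  …dddddd[d]dddddd…
t=2: q2 h=22  …dddddd[d]dddddd…
t=3: q3 h=21  …dddddd[d]Addddd…
t=4: q2 h=22  …dddddd[A]dddddd…
t=5: q1 h=21  …dddddd[d]dddddd…
t=6: q2 h=22  …dddddd[d]dddddd…
t=7: q3 h=21  …dddddd[d]Addddd…
t=8: q2 h=22  …dddddd[A]dddddd…
t=9: q1 h=21  …dddddd[d]dddddd…
t=10: q2 h=22  …dddddd[d]dddddd…
t=11: q3 h=21  …dddddd[d]Addddd…
t=12: q2 h=22  …dddddd[A]dddddd…
t=13: q1 h=21  …dddddd[d]dddddd…
t=14: q2 h=22  …dddddd[d]dddddd…
t=15: q3 h=21  …dddddd[d]Addddd…
t=16: q2 h=22  …dddddd[A]dddddd…
t=17: q1 h=21  …dddddd[d]dddddd…
t=18: q2 h=22  …dddddd[d]dddddd…
t=19: q3 h=21  …dddddd[d]Addddd…
t=20: q2 h=22  …dddddd[A]dddddd…
t=21: q1 h=21  …dddddd[d]dddddd…
t=22: q2 h=22  …dddddd[d]dddddd…
t=23: q3 h=21  …dddddd[d]Addddd…
t=24: q2 h=22  …dddddd[A]dddddd…
t=25: q1 h=21  …dddddd[d]dddddd…

21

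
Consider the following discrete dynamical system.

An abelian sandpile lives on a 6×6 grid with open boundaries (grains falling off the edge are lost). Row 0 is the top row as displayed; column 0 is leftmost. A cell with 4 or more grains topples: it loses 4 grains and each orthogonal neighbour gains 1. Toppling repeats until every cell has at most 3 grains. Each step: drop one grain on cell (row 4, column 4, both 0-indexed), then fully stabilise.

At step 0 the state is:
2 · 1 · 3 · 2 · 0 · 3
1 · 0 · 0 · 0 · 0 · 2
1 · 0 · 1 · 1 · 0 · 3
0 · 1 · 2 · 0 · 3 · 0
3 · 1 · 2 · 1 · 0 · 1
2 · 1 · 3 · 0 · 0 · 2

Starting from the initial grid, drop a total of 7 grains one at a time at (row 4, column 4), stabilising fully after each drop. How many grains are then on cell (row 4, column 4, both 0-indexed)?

0

step 0: 2 · 1 · 3 · 2 · 0 · 3
1 · 0 · 0 · 0 · 0 · 2
1 · 0 · 1 · 1 · 0 · 3
0 · 1 · 2 · 0 · 3 · 0
3 · 1 · 2 · 1 · 0 · 1
2 · 1 · 3 · 0 · 0 · 2
step 1: 2 · 1 · 3 · 2 · 0 · 3
1 · 0 · 0 · 0 · 0 · 2
1 · 0 · 1 · 1 · 0 · 3
0 · 1 · 2 · 0 · 3 · 0
3 · 1 · 2 · 1 · 1 · 1
2 · 1 · 3 · 0 · 0 · 2
step 2: 2 · 1 · 3 · 2 · 0 · 3
1 · 0 · 0 · 0 · 0 · 2
1 · 0 · 1 · 1 · 0 · 3
0 · 1 · 2 · 0 · 3 · 0
3 · 1 · 2 · 1 · 2 · 1
2 · 1 · 3 · 0 · 0 · 2
step 3: 2 · 1 · 3 · 2 · 0 · 3
1 · 0 · 0 · 0 · 0 · 2
1 · 0 · 1 · 1 · 0 · 3
0 · 1 · 2 · 0 · 3 · 0
3 · 1 · 2 · 1 · 3 · 1
2 · 1 · 3 · 0 · 0 · 2
step 4: 2 · 1 · 3 · 2 · 0 · 3
1 · 0 · 0 · 0 · 0 · 2
1 · 0 · 1 · 1 · 1 · 3
0 · 1 · 2 · 1 · 0 · 1
3 · 1 · 2 · 2 · 1 · 2
2 · 1 · 3 · 0 · 1 · 2
step 5: 2 · 1 · 3 · 2 · 0 · 3
1 · 0 · 0 · 0 · 0 · 2
1 · 0 · 1 · 1 · 1 · 3
0 · 1 · 2 · 1 · 0 · 1
3 · 1 · 2 · 2 · 2 · 2
2 · 1 · 3 · 0 · 1 · 2
step 6: 2 · 1 · 3 · 2 · 0 · 3
1 · 0 · 0 · 0 · 0 · 2
1 · 0 · 1 · 1 · 1 · 3
0 · 1 · 2 · 1 · 0 · 1
3 · 1 · 2 · 2 · 3 · 2
2 · 1 · 3 · 0 · 1 · 2
step 7: 2 · 1 · 3 · 2 · 0 · 3
1 · 0 · 0 · 0 · 0 · 2
1 · 0 · 1 · 1 · 1 · 3
0 · 1 · 2 · 1 · 1 · 1
3 · 1 · 2 · 3 · 0 · 3
2 · 1 · 3 · 0 · 2 · 2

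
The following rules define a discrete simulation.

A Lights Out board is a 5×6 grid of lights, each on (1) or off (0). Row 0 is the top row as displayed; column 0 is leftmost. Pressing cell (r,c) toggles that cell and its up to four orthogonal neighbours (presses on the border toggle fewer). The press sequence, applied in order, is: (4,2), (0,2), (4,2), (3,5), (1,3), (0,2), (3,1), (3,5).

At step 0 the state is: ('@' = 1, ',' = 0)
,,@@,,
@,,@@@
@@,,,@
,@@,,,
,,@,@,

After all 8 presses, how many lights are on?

11

step 0: ,,@@,,
@,,@@@
@@,,,@
,@@,,,
,,@,@,
step 1: ,,@@,,
@,,@@@
@@,,,@
,@,,,,
,@,@@,
step 2: ,@,,,,
@,@@@@
@@,,,@
,@,,,,
,@,@@,
step 3: ,@,,,,
@,@@@@
@@,,,@
,@@,,,
,,@,@,
step 4: ,@,,,,
@,@@@@
@@,,,,
,@@,@@
,,@,@@
step 5: ,@,@,,
@,,,,@
@@,@,,
,@@,@@
,,@,@@
step 6: ,,@,,,
@,@,,@
@@,@,,
,@@,@@
,,@,@@
step 7: ,,@,,,
@,@,,@
@,,@,,
@,,,@@
,@@,@@
step 8: ,,@,,,
@,@,,@
@,,@,@
@,,,,,
,@@,@,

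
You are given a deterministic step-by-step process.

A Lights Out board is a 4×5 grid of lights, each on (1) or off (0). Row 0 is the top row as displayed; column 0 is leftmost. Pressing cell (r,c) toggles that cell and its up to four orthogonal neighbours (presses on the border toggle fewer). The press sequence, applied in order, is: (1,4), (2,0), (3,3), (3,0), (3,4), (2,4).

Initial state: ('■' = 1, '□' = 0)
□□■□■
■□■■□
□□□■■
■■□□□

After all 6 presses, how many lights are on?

0) □□■□■
■□■■□
□□□■■
■■□□□
1) □□■□□
■□■□■
□□□■□
■■□□□
2) □□■□□
□□■□■
■■□■□
□■□□□
3) □□■□□
□□■□■
■■□□□
□■■■■
4) □□■□□
□□■□■
□■□□□
■□■■■
5) □□■□□
□□■□■
□■□□■
■□■□□
6) □□■□□
□□■□□
□■□■□
■□■□■

7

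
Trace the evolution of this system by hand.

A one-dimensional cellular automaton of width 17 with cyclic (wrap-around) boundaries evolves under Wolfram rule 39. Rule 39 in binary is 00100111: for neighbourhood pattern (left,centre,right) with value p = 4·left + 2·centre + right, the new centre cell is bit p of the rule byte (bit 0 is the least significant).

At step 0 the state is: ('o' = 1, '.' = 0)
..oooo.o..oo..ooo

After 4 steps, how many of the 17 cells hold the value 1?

13

k=0  ..oooo.o..oo..ooo
k=1  .o....oo.o...o...
k=2  oo.ooo..oo.ooo.oo
k=3  ..o....o..o...o..
k=4  ooo.oooo.oo.ooo.o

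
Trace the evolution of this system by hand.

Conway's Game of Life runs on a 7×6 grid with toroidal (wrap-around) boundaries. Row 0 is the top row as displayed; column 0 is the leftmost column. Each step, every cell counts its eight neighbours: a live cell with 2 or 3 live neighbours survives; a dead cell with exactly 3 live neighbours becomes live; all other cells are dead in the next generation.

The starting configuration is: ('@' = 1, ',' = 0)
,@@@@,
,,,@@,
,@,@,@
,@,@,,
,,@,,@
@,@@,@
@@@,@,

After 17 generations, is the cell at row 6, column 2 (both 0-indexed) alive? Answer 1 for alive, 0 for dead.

0) ,@@@@,
,,,@@,
,@,@,@
,@,@,,
,,@,,@
@,@@,@
@@@,@,
1) @,,,,,
@@,,,@
@,,@,,
,@,@,,
,,,,,@
,,,,,,
,,,,,,
2) @@,,,@
,@,,,@
,,,,@@
@,@,@,
,,,,,,
,,,,,,
,,,,,,
3) ,@,,,@
,@,,,,
,@,@@,
,,,@@,
,,,,,,
,,,,,,
@,,,,,
4) ,@,,,,
,@,,@,
,,,@@,
,,@@@,
,,,,,,
,,,,,,
@,,,,,
5) @@,,,,
,,@@@,
,,,,,@
,,@,@,
,,,@,,
,,,,,,
,,,,,,
6) ,@@@,,
@@@@@@
,,@,,@
,,,@@,
,,,@,,
,,,,,,
,,,,,,
7) ,,,,,@
,,,,,@
,,,,,,
,,@@@,
,,,@@,
,,,,,,
,,@,,,
8) ,,,,,,
,,,,,,
,,,@@,
,,@,@,
,,@,@,
,,,@,,
,,,,,,
9) ,,,,,,
,,,,,,
,,,@@,
,,@,@@
,,@,@,
,,,@,,
,,,,,,
10) ,,,,,,
,,,,,,
,,,@@@
,,@,,@
,,@,@@
,,,@,,
,,,,,,
11) ,,,,,,
,,,,@,
,,,@@@
@,@,,,
,,@,@@
,,,@@,
,,,,,,
12) ,,,,,,
,,,@@@
,,,@@@
@@@,,,
,@@,@@
,,,@@@
,,,,,,
13) ,,,,@,
,,,@,@
,@,,,,
,,,,,,
,,,,,,
@,@@,@
,,,,@,
14) ,,,@@@
,,,,@,
,,,,,,
,,,,,,
,,,,,,
,,,@@@
,,,,@,
15) ,,,@,@
,,,@@@
,,,,,,
,,,,,,
,,,,@,
,,,@@@
,,,,,,
16) ,,,@,@
,,,@,@
,,,,@,
,,,,,,
,,,@@@
,,,@@@
,,,@,@
17) @,@@,@
,,,@,@
,,,,@,
,,,@,@
,,,@,@
@,@,,,
@,@@,@

1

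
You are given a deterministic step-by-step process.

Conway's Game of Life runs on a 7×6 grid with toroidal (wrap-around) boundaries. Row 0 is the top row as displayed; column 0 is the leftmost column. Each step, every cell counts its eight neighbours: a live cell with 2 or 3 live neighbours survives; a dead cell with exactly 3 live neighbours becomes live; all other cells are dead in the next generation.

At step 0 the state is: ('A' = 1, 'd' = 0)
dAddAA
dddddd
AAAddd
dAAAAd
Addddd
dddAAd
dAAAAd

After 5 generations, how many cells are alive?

t=0: dAddAA
dddddd
AAAddd
dAAAAd
Addddd
dddAAd
dAAAAd
t=1: AAddAA
ddAddA
Addddd
dddAdA
dAdddA
dAddAA
AAdddd
t=2: ddAdAd
ddddAd
AdddAA
ddddAA
ddAddA
dAAdAA
ddAddd
t=3: dddddd
ddddAd
AddAdd
dddAdd
dAAddd
AAAdAA
ddAdAA
t=4: dddAAA
dddddd
dddAAd
dAdAdd
ddddAA
ddddAd
ddAdAd
t=5: dddAAA
dddddA
ddAAAd
ddAAdA
dddAAA
ddddAd
dddddd

14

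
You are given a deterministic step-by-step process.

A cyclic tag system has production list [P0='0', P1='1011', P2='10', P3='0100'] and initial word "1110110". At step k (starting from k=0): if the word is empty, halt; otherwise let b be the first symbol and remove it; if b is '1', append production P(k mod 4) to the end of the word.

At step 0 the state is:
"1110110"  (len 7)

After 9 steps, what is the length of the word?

gen 0: "1110110"  (len 7)
gen 1: "1101100"  (len 7)
gen 2: "1011001011"  (len 10)
gen 3: "01100101110"  (len 11)
gen 4: "1100101110"  (len 10)
gen 5: "1001011100"  (len 10)
gen 6: "0010111001011"  (len 13)
gen 7: "010111001011"  (len 12)
gen 8: "10111001011"  (len 11)
gen 9: "01110010110"  (len 11)

11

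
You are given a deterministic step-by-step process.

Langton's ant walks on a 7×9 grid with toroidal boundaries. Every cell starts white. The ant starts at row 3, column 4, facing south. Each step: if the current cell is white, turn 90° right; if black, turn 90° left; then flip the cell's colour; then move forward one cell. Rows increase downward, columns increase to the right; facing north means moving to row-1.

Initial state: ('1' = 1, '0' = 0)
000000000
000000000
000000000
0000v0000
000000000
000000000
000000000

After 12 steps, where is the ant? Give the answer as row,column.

k=0  000000000
000000000
000000000
0000v0000
000000000
000000000
000000000
k=1  000000000
000000000
000000000
000<10000
000000000
000000000
000000000
k=2  000000000
000000000
000^00000
000110000
000000000
000000000
000000000
k=3  000000000
000000000
0001>0000
000110000
000000000
000000000
000000000
k=4  000000000
000000000
000110000
0001v0000
000000000
000000000
000000000
k=5  000000000
000000000
000110000
00010>000
000000000
000000000
000000000
k=6  000000000
000000000
000110000
000101000
00000v000
000000000
000000000
k=7  000000000
000000000
000110000
000101000
0000<1000
000000000
000000000
k=8  000000000
000000000
000110000
0001^1000
000011000
000000000
000000000
k=9  000000000
000000000
000110000
00011>000
000011000
000000000
000000000
k=10  000000000
000000000
00011^000
000110000
000011000
000000000
000000000
k=11  000000000
000000000
000111>00
000110000
000011000
000000000
000000000
k=12  000000000
000000000
000111100
000110v00
000011000
000000000
000000000

3,6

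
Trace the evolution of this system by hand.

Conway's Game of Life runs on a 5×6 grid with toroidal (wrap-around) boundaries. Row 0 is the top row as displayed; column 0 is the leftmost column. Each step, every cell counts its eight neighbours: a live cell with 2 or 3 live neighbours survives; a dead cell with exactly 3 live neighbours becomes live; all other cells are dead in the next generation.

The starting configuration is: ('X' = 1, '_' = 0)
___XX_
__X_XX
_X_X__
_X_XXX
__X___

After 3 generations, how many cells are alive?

[0] ___XX_
__X_XX
_X_X__
_X_XXX
__X___
[1] __X_XX
__X__X
_X____
XX_XX_
__X__X
[2] XXX_XX
XXXXXX
_X_XXX
XX_XXX
__X___
[3] ______
______
______
_X____
______

1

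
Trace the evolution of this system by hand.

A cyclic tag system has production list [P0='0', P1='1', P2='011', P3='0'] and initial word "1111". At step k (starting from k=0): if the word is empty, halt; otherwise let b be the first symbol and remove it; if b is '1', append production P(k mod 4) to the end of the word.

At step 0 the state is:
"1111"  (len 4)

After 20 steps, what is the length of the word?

0) "1111"  (len 4)
1) "1110"  (len 4)
2) "1101"  (len 4)
3) "101011"  (len 6)
4) "010110"  (len 6)
5) "10110"  (len 5)
6) "01101"  (len 5)
7) "1101"  (len 4)
8) "1010"  (len 4)
9) "0100"  (len 4)
10) "100"  (len 3)
11) "00011"  (len 5)
12) "0011"  (len 4)
13) "011"  (len 3)
14) "11"  (len 2)
15) "1011"  (len 4)
16) "0110"  (len 4)
17) "110"  (len 3)
18) "101"  (len 3)
19) "01011"  (len 5)
20) "1011"  (len 4)

4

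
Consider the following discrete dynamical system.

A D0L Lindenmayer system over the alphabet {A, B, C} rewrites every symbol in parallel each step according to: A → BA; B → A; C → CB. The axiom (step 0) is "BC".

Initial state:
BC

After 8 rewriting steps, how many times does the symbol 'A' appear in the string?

54

[0] BC
[1] ACB
[2] BACBA
[3] ABACBABA
[4] BAABACBABAABA
[5] ABABAABACBABAABABAABA
[6] BAABAABABAABACBABAABABAABAABABAABA
[7] ABABAABABAABAABABAABACBABAABABAABAABABAABABAABAABABAABA
[8] BAABAABABAABAABABAABABAABAABABAABACBABAABABAABAABABAABABAABAABABAABAABABAABABAABAABABAABA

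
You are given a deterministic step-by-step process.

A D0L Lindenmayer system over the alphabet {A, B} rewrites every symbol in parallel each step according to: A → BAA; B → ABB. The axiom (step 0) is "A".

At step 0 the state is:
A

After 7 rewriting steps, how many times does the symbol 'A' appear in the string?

1094

gen 0: A
gen 1: BAA
gen 2: ABBBAABAA
gen 3: BAAABBABBABBBAABAAABBBAABAA
gen 4: ABBBAABAABAAABBABBBAAABBABBBAAABBABBABBBAABAAABBBAABAABAAABBABBABBBAABAAABBBAABAA
gen 5: BAAABBABBABBBAABAAABBBAABAAABBBAABAABAAABBABBBAAABBABBABBB…BABBBAAABBABBABBBAABAAABBBAABAABAAABBABBABBBAABAAABBBAABAA  (len 243)
gen 6: ABBBAABAABAAABBABBBAAABBABBBAAABBABBABBBAABAAABBBAABAABAAA…BABBBAAABBABBABBBAABAAABBBAABAABAAABBABBABBBAABAAABBBAABAA  (len 729)
gen 7: BAAABBABBABBBAABAAABBBAABAAABBBAABAABAAABBABBBAAABBABBABBB…BABBBAAABBABBABBBAABAAABBBAABAABAAABBABBABBBAABAAABBBAABAA  (len 2187)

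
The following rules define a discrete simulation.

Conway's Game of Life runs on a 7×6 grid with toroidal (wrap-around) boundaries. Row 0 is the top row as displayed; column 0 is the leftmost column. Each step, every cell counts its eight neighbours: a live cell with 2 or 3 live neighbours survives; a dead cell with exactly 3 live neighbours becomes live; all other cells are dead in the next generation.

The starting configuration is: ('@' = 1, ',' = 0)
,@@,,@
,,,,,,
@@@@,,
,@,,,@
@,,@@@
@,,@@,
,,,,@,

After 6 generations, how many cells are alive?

2

t=0: ,@@,,@
,,,,,,
@@@@,,
,@,,,@
@,,@@@
@,,@@,
,,,,@,
t=1: ,,,,,,
,,,@,,
@@@,,,
,,,,,,
,@@@,,
@,,,,,
@@@,@,
t=2: ,@@@,,
,@@,,,
,@@,,,
@,,@,,
,@@,,,
@,,,,@
@@,,,@
t=3: ,,,@,,
@,,,,,
@,,@,,
@,,@,,
,@@,,@
,,@,,@
,,,,@@
t=4: ,,,,@@
,,,,,,
@@,,,@
@,,@@@
,@@@@@
,@@@,@
,,,@@@
t=5: ,,,@,@
,,,,@,
,@,,,,
,,,,,,
,,,,,,
,@,,,,
,,,,,,
t=6: ,,,,@,
,,,,@,
,,,,,,
,,,,,,
,,,,,,
,,,,,,
,,,,,,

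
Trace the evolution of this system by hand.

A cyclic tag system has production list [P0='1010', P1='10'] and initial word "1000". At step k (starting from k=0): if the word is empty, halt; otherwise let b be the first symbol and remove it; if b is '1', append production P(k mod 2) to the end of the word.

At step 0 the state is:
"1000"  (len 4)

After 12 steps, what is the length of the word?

[0] "1000"  (len 4)
[1] "0001010"  (len 7)
[2] "001010"  (len 6)
[3] "01010"  (len 5)
[4] "1010"  (len 4)
[5] "0101010"  (len 7)
[6] "101010"  (len 6)
[7] "010101010"  (len 9)
[8] "10101010"  (len 8)
[9] "01010101010"  (len 11)
[10] "1010101010"  (len 10)
[11] "0101010101010"  (len 13)
[12] "101010101010"  (len 12)

12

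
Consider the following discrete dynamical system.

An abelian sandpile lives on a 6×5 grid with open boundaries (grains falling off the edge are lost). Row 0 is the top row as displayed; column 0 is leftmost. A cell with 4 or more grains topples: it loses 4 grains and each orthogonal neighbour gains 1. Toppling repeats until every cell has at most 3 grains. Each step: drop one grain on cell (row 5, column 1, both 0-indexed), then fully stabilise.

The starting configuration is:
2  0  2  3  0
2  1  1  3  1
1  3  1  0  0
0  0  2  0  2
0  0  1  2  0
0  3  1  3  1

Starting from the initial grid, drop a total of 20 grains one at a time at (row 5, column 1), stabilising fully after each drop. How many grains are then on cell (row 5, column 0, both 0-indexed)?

2

gen 0: 2  0  2  3  0
2  1  1  3  1
1  3  1  0  0
0  0  2  0  2
0  0  1  2  0
0  3  1  3  1
gen 1: 2  0  2  3  0
2  1  1  3  1
1  3  1  0  0
0  0  2  0  2
0  1  1  2  0
1  0  2  3  1
gen 2: 2  0  2  3  0
2  1  1  3  1
1  3  1  0  0
0  0  2  0  2
0  1  1  2  0
1  1  2  3  1
gen 3: 2  0  2  3  0
2  1  1  3  1
1  3  1  0  0
0  0  2  0  2
0  1  1  2  0
1  2  2  3  1
gen 4: 2  0  2  3  0
2  1  1  3  1
1  3  1  0  0
0  0  2  0  2
0  1  1  2  0
1  3  2  3  1
gen 5: 2  0  2  3  0
2  1  1  3  1
1  3  1  0  0
0  0  2  0  2
0  2  1  2  0
2  0  3  3  1
gen 6: 2  0  2  3  0
2  1  1  3  1
1  3  1  0  0
0  0  2  0  2
0  2  1  2  0
2  1  3  3  1
gen 7: 2  0  2  3  0
2  1  1  3  1
1  3  1  0  0
0  0  2  0  2
0  2  1  2  0
2  2  3  3  1
gen 8: 2  0  2  3  0
2  1  1  3  1
1  3  1  0  0
0  0  2  0  2
0  2  1  2  0
2  3  3  3  1
gen 9: 2  0  2  3  0
2  1  1  3  1
1  3  1  0  0
0  0  2  0  2
0  3  2  3  0
3  1  1  0  2
gen 10: 2  0  2  3  0
2  1  1  3  1
1  3  1  0  0
0  0  2  0  2
0  3  2  3  0
3  2  1  0  2
gen 11: 2  0  2  3  0
2  1  1  3  1
1  3  1  0  0
0  0  2  0  2
0  3  2  3  0
3  3  1  0  2
gen 12: 2  0  2  3  0
2  1  1  3  1
1  3  1  0  0
0  1  2  0  2
2  0  3  3  0
0  2  2  0  2
gen 13: 2  0  2  3  0
2  1  1  3  1
1  3  1  0  0
0  1  2  0  2
2  0  3  3  0
0  3  2  0  2
gen 14: 2  0  2  3  0
2  1  1  3  1
1  3  1  0  0
0  1  2  0  2
2  1  3  3  0
1  0  3  0  2
gen 15: 2  0  2  3  0
2  1  1  3  1
1  3  1  0  0
0  1  2  0  2
2  1  3  3  0
1  1  3  0  2
gen 16: 2  0  2  3  0
2  1  1  3  1
1  3  1  0  0
0  1  2  0  2
2  1  3  3  0
1  2  3  0  2
gen 17: 2  0  2  3  0
2  1  1  3  1
1  3  1  0  0
0  1  2  0  2
2  1  3  3  0
1  3  3  0  2
gen 18: 2  0  2  3  0
2  1  1  3  1
1  3  1  0  0
0  1  3  1  2
2  3  1  0  1
2  1  1  2  2
gen 19: 2  0  2  3  0
2  1  1  3  1
1  3  1  0  0
0  1  3  1  2
2  3  1  0  1
2  2  1  2  2
gen 20: 2  0  2  3  0
2  1  1  3  1
1  3  1  0  0
0  1  3  1  2
2  3  1  0  1
2  3  1  2  2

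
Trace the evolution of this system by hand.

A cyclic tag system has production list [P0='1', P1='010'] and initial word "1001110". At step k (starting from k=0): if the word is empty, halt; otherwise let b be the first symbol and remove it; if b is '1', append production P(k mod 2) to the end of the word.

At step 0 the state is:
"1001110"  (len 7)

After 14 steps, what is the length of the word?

t=0: "1001110"  (len 7)
t=1: "0011101"  (len 7)
t=2: "011101"  (len 6)
t=3: "11101"  (len 5)
t=4: "1101010"  (len 7)
t=5: "1010101"  (len 7)
t=6: "010101010"  (len 9)
t=7: "10101010"  (len 8)
t=8: "0101010010"  (len 10)
t=9: "101010010"  (len 9)
t=10: "01010010010"  (len 11)
t=11: "1010010010"  (len 10)
t=12: "010010010010"  (len 12)
t=13: "10010010010"  (len 11)
t=14: "0010010010010"  (len 13)

13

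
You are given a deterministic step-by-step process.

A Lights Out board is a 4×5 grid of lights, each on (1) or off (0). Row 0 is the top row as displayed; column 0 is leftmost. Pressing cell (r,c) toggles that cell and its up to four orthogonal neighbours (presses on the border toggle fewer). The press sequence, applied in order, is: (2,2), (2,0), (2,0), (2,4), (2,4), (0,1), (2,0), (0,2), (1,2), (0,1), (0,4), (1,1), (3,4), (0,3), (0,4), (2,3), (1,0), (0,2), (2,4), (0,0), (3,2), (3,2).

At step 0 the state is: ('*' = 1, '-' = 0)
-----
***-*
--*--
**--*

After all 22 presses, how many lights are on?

k=0  -----
***-*
--*--
**--*
k=1  -----
**--*
-*-*-
***-*
k=2  -----
-*--*
*--*-
-**-*
k=3  -----
**--*
-*-*-
***-*
k=4  -----
**---
-*--*
***--
k=5  -----
**--*
-*-*-
***-*
k=6  ***--
*---*
-*-*-
***-*
k=7  ***--
----*
*--*-
-**-*
k=8  *--*-
--*-*
*--*-
-**-*
k=9  *-**-
-*-**
*-**-
-**-*
k=10  -*-*-
---**
*-**-
-**-*
k=11  -*--*
---*-
*-**-
-**-*
k=12  ----*
****-
****-
-**-*
k=13  ----*
****-
*****
-***-
k=14  --**-
***--
*****
-***-
k=15  --*-*
***-*
*****
-***-
k=16  --*-*
*****
**---
-**--
k=17  *-*-*
--***
-*---
-**--
k=18  **-**
---**
-*---
-**--
k=19  **-**
---*-
-*-**
-**-*
k=20  ---**
*--*-
-*-**
-**-*
k=21  ---**
*--*-
-****
---**
k=22  ---**
*--*-
-*-**
-**-*

10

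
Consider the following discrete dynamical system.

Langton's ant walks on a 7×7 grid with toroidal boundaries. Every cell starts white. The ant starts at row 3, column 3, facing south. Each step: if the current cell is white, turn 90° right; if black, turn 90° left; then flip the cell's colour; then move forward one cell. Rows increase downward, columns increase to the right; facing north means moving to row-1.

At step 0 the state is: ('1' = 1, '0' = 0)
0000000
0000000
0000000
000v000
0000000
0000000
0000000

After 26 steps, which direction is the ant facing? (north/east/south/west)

north

t=0: 0000000
0000000
0000000
000v000
0000000
0000000
0000000
t=1: 0000000
0000000
0000000
00<1000
0000000
0000000
0000000
t=2: 0000000
0000000
00^0000
0011000
0000000
0000000
0000000
t=3: 0000000
0000000
001>000
0011000
0000000
0000000
0000000
t=4: 0000000
0000000
0011000
001v000
0000000
0000000
0000000
t=5: 0000000
0000000
0011000
0010>00
0000000
0000000
0000000
t=6: 0000000
0000000
0011000
0010100
0000v00
0000000
0000000
t=7: 0000000
0000000
0011000
0010100
000<100
0000000
0000000
t=8: 0000000
0000000
0011000
001^100
0001100
0000000
0000000
t=9: 0000000
0000000
0011000
0011>00
0001100
0000000
0000000
t=10: 0000000
0000000
0011^00
0011000
0001100
0000000
0000000
t=11: 0000000
0000000
00111>0
0011000
0001100
0000000
0000000
t=12: 0000000
0000000
0011110
00110v0
0001100
0000000
0000000
t=13: 0000000
0000000
0011110
0011<10
0001100
0000000
0000000
t=14: 0000000
0000000
0011^10
0011110
0001100
0000000
0000000
t=15: 0000000
0000000
001<010
0011110
0001100
0000000
0000000
t=16: 0000000
0000000
0010010
001v110
0001100
0000000
0000000
t=17: 0000000
0000000
0010010
0010>10
0001100
0000000
0000000
t=18: 0000000
0000000
0010^10
0010010
0001100
0000000
0000000
t=19: 0000000
0000000
00101>0
0010010
0001100
0000000
0000000
t=20: 0000000
00000^0
0010100
0010010
0001100
0000000
0000000
t=21: 0000000
000001>
0010100
0010010
0001100
0000000
0000000
t=22: 0000000
0000011
001010v
0010010
0001100
0000000
0000000
t=23: 0000000
0000011
00101<1
0010010
0001100
0000000
0000000
t=24: 0000000
00000^1
0010111
0010010
0001100
0000000
0000000
t=25: 0000000
0000<01
0010111
0010010
0001100
0000000
0000000
t=26: 0000^00
0000101
0010111
0010010
0001100
0000000
0000000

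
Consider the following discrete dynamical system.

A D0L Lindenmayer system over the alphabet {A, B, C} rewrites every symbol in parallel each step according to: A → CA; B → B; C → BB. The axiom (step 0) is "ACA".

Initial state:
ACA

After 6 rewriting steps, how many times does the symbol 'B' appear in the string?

t=0: ACA
t=1: CABBCA
t=2: BBCABBBBCA
t=3: BBBBCABBBBBBCA
t=4: BBBBBBCABBBBBBBBCA
t=5: BBBBBBBBCABBBBBBBBBBCA
t=6: BBBBBBBBBBCABBBBBBBBBBBBCA

22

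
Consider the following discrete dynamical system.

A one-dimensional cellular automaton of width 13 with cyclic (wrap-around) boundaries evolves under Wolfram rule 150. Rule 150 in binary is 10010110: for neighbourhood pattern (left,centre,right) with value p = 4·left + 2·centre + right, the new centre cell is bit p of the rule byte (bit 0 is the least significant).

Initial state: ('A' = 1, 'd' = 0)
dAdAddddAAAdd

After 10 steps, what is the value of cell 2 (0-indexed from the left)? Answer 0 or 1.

[0] dAdAddddAAAdd
[1] AAdAAddAdAdAd
[2] dddddAAAdAdAd
[3] ddddAdAddAdAA
[4] AddAAdAAAAddd
[5] AAAddddAAdAdA
[6] AAdAddAdddAdd
[7] dddAAAAAdAAAA
[8] AdAdAAAdddAAd
[9] AdAddAdAdAddd
[10] AdAAAAdAdAAdA

1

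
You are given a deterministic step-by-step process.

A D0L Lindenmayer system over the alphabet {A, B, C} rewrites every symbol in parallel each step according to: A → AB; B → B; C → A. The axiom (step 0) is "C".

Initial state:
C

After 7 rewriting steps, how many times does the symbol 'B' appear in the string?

[0] C
[1] A
[2] AB
[3] ABB
[4] ABBB
[5] ABBBB
[6] ABBBBB
[7] ABBBBBB

6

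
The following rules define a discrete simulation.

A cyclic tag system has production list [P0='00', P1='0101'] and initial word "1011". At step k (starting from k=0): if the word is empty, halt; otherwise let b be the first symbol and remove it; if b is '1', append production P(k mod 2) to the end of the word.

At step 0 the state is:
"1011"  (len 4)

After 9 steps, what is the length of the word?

k=0  "1011"  (len 4)
k=1  "01100"  (len 5)
k=2  "1100"  (len 4)
k=3  "10000"  (len 5)
k=4  "00000101"  (len 8)
k=5  "0000101"  (len 7)
k=6  "000101"  (len 6)
k=7  "00101"  (len 5)
k=8  "0101"  (len 4)
k=9  "101"  (len 3)

3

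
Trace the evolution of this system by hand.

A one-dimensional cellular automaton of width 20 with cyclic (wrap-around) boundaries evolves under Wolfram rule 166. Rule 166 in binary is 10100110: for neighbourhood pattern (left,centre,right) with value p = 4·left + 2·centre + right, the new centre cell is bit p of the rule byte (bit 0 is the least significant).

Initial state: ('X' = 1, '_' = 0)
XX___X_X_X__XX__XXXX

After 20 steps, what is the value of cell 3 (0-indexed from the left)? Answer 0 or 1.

0

gen 0: XX___X_X_X__XX__XXXX
gen 1: X___XXXXXX_X___X_XXX
gen 2: ___X_XXXX_XX__XXX_XX
gen 3: __XXX_XX_X___X_X_X__
gen 4: _X_X_X__XX__XXXXXX__
gen 5: XXXXXX_X___X_XXXX___
gen 6: _XXXX_XX__XXX_XX___X
gen 7: X_XX_X___X_X_X____XX
gen 8: _X__XX__XXXXXX___X_X
gen 9: XX_X___X_XXXX___XXXX
gen 10: X_XX__XXX_XX___X_XXX
gen 11: _X___X_X_X____XXX_XX
gen 12: XX__XXXXXX___X_X_X__
gen 13: ___X_XXXX___XXXXXX_X
gen 14: __XXX_XX___X_XXXX_XX
gen 15: _X_X_X____XXX_XX_X__
gen 16: XXXXXX___X_X_X__XX__
gen 17: _XXXX___XXXXXX_X___X
gen 18: X_XX___X_XXXX_XX__XX
gen 19: _X____XXX_XX_X___X_X
gen 20: XX___X_X_X__XX__XXXX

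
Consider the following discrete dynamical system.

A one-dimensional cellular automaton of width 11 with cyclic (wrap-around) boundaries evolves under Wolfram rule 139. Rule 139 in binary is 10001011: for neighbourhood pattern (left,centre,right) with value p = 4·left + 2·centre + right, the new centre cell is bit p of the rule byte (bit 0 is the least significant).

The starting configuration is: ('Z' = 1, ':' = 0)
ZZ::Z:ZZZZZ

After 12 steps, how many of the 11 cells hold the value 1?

gen 0: ZZ::Z:ZZZZZ
gen 1: Z::Z::ZZZZZ
gen 2: ::Z::ZZZZZZ
gen 3: :Z::ZZZZZZ:
gen 4: Z::ZZZZZZ::
gen 5: ::ZZZZZZ::Z
gen 6: :ZZZZZZ::Z:
gen 7: ZZZZZZ::Z::
gen 8: ZZZZZ::Z::Z
gen 9: ZZZZ::Z::ZZ
gen 10: ZZZ::Z::ZZZ
gen 11: ZZ::Z::ZZZZ
gen 12: Z::Z::ZZZZZ

7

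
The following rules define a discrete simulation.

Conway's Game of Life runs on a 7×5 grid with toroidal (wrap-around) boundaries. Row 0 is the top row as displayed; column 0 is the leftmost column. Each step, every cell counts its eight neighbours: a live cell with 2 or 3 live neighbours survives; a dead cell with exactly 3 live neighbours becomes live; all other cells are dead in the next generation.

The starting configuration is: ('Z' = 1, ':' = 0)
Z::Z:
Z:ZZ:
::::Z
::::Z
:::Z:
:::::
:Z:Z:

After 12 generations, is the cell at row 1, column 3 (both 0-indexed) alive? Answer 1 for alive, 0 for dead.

k=0  Z::Z:
Z:ZZ:
::::Z
::::Z
:::Z:
:::::
:Z:Z:
k=1  Z::Z:
ZZZZ:
Z:::Z
:::ZZ
:::::
::Z::
::Z:Z
k=2  Z::::
::ZZ:
:::::
Z::ZZ
:::Z:
:::Z:
:ZZ:Z
k=3  Z:::Z
:::::
::Z::
:::ZZ
::ZZ:
:::ZZ
ZZZZZ
k=4  ::Z::
:::::
:::Z:
::::Z
::Z::
:::::
:ZZ::
k=5  :ZZ::
:::::
:::::
:::Z:
:::::
:ZZ::
:ZZ::
k=6  :ZZ::
:::::
:::::
:::::
::Z::
:ZZ::
Z::Z:
k=7  :ZZ::
:::::
:::::
:::::
:ZZ::
:ZZZ:
Z::Z:
k=8  :ZZ::
:::::
:::::
:::::
:Z:Z:
Z::ZZ
Z::ZZ
k=9  ZZZZZ
:::::
:::::
:::::
Z:ZZ:
:Z:::
:::::
k=10  ZZZZZ
ZZZZZ
:::::
:::::
:ZZ::
:ZZ::
:::ZZ
k=11  :::::
:::::
ZZZZZ
:::::
:ZZ::
ZZ:::
:::::
k=12  :::::
ZZZZZ
ZZZZZ
::::Z
ZZZ::
ZZZ::
:::::

1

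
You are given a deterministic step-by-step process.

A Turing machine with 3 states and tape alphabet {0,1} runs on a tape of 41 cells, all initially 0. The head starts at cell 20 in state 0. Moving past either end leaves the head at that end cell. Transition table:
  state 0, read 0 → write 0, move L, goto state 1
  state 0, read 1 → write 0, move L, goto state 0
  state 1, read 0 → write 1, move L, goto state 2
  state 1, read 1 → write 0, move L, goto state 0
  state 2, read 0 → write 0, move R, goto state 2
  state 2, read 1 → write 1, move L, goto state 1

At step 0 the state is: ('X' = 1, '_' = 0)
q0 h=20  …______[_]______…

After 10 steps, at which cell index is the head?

16

step 0: q0 h=20  …______[_]______…
step 1: q1 h=19  …______[_]______…
step 2: q2 h=18  …______[_]X_____…
step 3: q2 h=19  …______[X]______…
step 4: q1 h=18  …______[_]X_____…
step 5: q2 h=17  …______[_]XX____…
step 6: q2 h=18  …______[X]X_____…
step 7: q1 h=17  …______[_]XX____…
step 8: q2 h=16  …______[_]XXX___…
step 9: q2 h=17  …______[X]XX____…
step 10: q1 h=16  …______[_]XXX___…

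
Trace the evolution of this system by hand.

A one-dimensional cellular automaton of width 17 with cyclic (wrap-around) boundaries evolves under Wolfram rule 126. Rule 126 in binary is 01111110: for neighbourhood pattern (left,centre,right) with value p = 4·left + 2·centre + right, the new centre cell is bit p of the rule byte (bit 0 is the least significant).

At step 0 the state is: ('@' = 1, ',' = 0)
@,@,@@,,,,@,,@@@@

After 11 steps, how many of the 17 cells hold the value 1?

8

[0] @,@,@@,,,,@,,@@@@
[1] @@@@@@@,,@@@@@,,,
[2] @,,,,,@@@@,,,@@,@
[3] @@,,,@@,,@@,@@@@@
[4] ,@@,@@@@@@@@@,,,,
[5] @@@@@,,,,,,,@@,,,
[6] @,,,@@,,,,,@@@@,@
[7] @@,@@@@,,,@@,,@@@
[8] ,@@@,,@@,@@@@@@,,
[9] @@,@@@@@@@,,,,@@,
[10] @@@@,,,,,@@,,@@@@
[11] ,,,@@,,,@@@@@@,,,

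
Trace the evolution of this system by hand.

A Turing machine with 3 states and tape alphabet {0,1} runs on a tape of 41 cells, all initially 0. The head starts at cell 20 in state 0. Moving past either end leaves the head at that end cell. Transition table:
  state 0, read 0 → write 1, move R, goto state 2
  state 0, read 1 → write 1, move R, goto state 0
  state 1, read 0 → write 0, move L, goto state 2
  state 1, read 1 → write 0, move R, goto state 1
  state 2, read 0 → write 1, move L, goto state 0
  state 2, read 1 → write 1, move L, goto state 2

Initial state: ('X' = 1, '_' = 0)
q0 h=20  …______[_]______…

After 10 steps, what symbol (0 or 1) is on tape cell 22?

k=0  q0 h=20  …______[_]______…
k=1  q2 h=21  …_____X[_]______…
k=2  q0 h=20  …______[X]X_____…
k=3  q0 h=21  …_____X[X]______…
k=4  q0 h=22  …____XX[_]______…
k=5  q2 h=23  …___XXX[_]______…
k=6  q0 h=22  …____XX[X]X_____…
k=7  q0 h=23  …___XXX[X]______…
k=8  q0 h=24  …__XXXX[_]______…
k=9  q2 h=25  …_XXXXX[_]______…
k=10  q0 h=24  …__XXXX[X]X_____…

1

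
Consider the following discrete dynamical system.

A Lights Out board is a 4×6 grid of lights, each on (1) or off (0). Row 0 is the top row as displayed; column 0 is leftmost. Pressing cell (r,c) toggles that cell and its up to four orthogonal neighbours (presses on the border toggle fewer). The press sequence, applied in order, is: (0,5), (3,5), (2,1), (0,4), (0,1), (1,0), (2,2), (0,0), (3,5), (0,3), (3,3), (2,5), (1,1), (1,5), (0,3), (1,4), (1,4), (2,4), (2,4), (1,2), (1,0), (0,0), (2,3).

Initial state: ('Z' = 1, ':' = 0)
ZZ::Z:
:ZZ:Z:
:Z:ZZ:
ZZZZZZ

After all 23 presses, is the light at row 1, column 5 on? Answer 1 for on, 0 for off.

1

t=0: ZZ::Z:
:ZZ:Z:
:Z:ZZ:
ZZZZZZ
t=1: ZZ:::Z
:ZZ:ZZ
:Z:ZZ:
ZZZZZZ
t=2: ZZ:::Z
:ZZ:ZZ
:Z:ZZZ
ZZZZ::
t=3: ZZ:::Z
::Z:ZZ
Z:ZZZZ
Z:ZZ::
t=4: ZZ:ZZ:
::Z::Z
Z:ZZZZ
Z:ZZ::
t=5: ::ZZZ:
:ZZ::Z
Z:ZZZZ
Z:ZZ::
t=6: Z:ZZZ:
Z:Z::Z
::ZZZZ
Z:ZZ::
t=7: Z:ZZZ:
Z::::Z
:Z::ZZ
Z::Z::
t=8: :ZZZZ:
:::::Z
:Z::ZZ
Z::Z::
t=9: :ZZZZ:
:::::Z
:Z::Z:
Z::ZZZ
t=10: :Z::::
:::Z:Z
:Z::Z:
Z::ZZZ
t=11: :Z::::
:::Z:Z
:Z:ZZ:
Z:Z::Z
t=12: :Z::::
:::Z::
:Z:Z:Z
Z:Z:::
t=13: ::::::
ZZZZ::
:::Z:Z
Z:Z:::
t=14: :::::Z
ZZZZZZ
:::Z::
Z:Z:::
t=15: ::ZZZZ
ZZZ:ZZ
:::Z::
Z:Z:::
t=16: ::ZZ:Z
ZZZZ::
:::ZZ:
Z:Z:::
t=17: ::ZZZZ
ZZZ:ZZ
:::Z::
Z:Z:::
t=18: ::ZZZZ
ZZZ::Z
::::ZZ
Z:Z:Z:
t=19: ::ZZZZ
ZZZ:ZZ
:::Z::
Z:Z:::
t=20: :::ZZZ
Z::ZZZ
::ZZ::
Z:Z:::
t=21: Z::ZZZ
:Z:ZZZ
Z:ZZ::
Z:Z:::
t=22: :Z:ZZZ
ZZ:ZZZ
Z:ZZ::
Z:Z:::
t=23: :Z:ZZZ
ZZ::ZZ
Z:::Z:
Z:ZZ::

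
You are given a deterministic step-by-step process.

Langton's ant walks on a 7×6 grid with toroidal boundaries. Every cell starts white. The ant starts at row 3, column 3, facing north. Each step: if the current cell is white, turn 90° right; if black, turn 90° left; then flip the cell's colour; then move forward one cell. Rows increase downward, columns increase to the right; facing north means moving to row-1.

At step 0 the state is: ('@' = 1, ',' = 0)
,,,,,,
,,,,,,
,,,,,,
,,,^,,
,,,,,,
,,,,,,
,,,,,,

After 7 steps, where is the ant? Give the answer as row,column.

0) ,,,,,,
,,,,,,
,,,,,,
,,,^,,
,,,,,,
,,,,,,
,,,,,,
1) ,,,,,,
,,,,,,
,,,,,,
,,,@>,
,,,,,,
,,,,,,
,,,,,,
2) ,,,,,,
,,,,,,
,,,,,,
,,,@@,
,,,,v,
,,,,,,
,,,,,,
3) ,,,,,,
,,,,,,
,,,,,,
,,,@@,
,,,<@,
,,,,,,
,,,,,,
4) ,,,,,,
,,,,,,
,,,,,,
,,,^@,
,,,@@,
,,,,,,
,,,,,,
5) ,,,,,,
,,,,,,
,,,,,,
,,<,@,
,,,@@,
,,,,,,
,,,,,,
6) ,,,,,,
,,,,,,
,,^,,,
,,@,@,
,,,@@,
,,,,,,
,,,,,,
7) ,,,,,,
,,,,,,
,,@>,,
,,@,@,
,,,@@,
,,,,,,
,,,,,,

2,3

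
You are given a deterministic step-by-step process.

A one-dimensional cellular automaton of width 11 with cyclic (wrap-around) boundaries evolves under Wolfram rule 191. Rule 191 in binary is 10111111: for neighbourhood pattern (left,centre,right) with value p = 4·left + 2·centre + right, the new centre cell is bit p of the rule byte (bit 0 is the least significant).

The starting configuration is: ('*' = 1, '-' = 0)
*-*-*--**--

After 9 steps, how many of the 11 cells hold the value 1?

[0] *-*-*--**--
[1] ********-**
[2] *******-***
[3] ******-****
[4] *****-*****
[5] ****-******
[6] ***-*******
[7] **-********
[8] *-*********
[9] -**********

10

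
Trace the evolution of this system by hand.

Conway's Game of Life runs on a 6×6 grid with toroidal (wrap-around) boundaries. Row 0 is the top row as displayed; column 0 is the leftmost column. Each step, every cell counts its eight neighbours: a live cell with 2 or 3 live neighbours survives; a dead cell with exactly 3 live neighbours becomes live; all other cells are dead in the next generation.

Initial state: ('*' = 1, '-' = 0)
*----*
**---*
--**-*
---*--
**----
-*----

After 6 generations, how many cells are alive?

t=0: *----*
**---*
--**-*
---*--
**----
-*----
t=1: -----*
-**---
-***-*
**-**-
***---
-*---*
t=2: -**---
-*-**-
-----*
----*-
---**-
-**--*
t=3: ----*-
**-**-
---*-*
---***
--****
**--*-
t=4: --*-*-
*-**--
------
*-----
-**---
***---
t=5: *----*
-***--
-*----
-*----
--*---
*-----
t=6: *-*--*
-**---
**----
-**---
-*----
**---*

13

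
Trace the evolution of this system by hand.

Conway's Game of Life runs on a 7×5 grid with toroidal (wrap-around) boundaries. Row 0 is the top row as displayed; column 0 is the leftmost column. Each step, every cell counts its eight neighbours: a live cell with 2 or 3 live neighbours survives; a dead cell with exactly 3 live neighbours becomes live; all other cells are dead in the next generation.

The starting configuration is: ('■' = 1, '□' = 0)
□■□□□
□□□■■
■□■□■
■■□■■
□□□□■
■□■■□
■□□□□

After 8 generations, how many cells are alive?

11

step 0: □■□□□
□□□■■
■□■□■
■■□■■
□□□□■
■□■■□
■□□□□
step 1: ■□□□■
□■■■■
□□■□□
□■■□□
□□□□□
■■□■□
■□■□■
step 2: □□□□□
□■■□■
■□□□□
□■■□□
■□□□□
■■■■□
□□■□□
step 3: □■■■□
■■□□□
■□□■□
■■□□□
■□□■■
■□■■■
□□■■□
step 4: ■□□■■
■□□■□
□□■□□
□■■■□
□□□□□
■□□□□
■□□□□
step 5: ■■□■□
■■■■□
□□□□■
□■■■□
□■■□□
□□□□□
■■□□□
step 6: □□□■□
□□□■□
□□□□■
■■□■□
□■□■□
■□■□□
■■■□■
step 7: ■■□■□
□□□■■
■□■■■
■■□■□
□□□■□
□□□□□
■□■□■
step 8: □■□□□
□□□□□
□□□□□
■■□□□
□□■□■
□□□■■
■□■■■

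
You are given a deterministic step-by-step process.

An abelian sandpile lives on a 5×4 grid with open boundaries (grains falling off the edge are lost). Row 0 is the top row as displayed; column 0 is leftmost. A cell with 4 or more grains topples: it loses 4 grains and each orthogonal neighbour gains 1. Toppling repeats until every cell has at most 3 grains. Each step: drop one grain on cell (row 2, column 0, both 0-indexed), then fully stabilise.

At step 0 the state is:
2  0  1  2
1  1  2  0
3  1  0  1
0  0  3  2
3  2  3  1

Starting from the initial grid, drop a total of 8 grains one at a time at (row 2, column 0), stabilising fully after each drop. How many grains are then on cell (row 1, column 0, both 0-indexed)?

t=0: 2  0  1  2
1  1  2  0
3  1  0  1
0  0  3  2
3  2  3  1
t=1: 2  0  1  2
2  1  2  0
0  2  0  1
1  0  3  2
3  2  3  1
t=2: 2  0  1  2
2  1  2  0
1  2  0  1
1  0  3  2
3  2  3  1
t=3: 2  0  1  2
2  1  2  0
2  2  0  1
1  0  3  2
3  2  3  1
t=4: 2  0  1  2
2  1  2  0
3  2  0  1
1  0  3  2
3  2  3  1
t=5: 2  0  1  2
3  1  2  0
0  3  0  1
2  0  3  2
3  2  3  1
t=6: 2  0  1  2
3  1  2  0
1  3  0  1
2  0  3  2
3  2  3  1
t=7: 2  0  1  2
3  1  2  0
2  3  0  1
2  0  3  2
3  2  3  1
t=8: 2  0  1  2
3  1  2  0
3  3  0  1
2  0  3  2
3  2  3  1

3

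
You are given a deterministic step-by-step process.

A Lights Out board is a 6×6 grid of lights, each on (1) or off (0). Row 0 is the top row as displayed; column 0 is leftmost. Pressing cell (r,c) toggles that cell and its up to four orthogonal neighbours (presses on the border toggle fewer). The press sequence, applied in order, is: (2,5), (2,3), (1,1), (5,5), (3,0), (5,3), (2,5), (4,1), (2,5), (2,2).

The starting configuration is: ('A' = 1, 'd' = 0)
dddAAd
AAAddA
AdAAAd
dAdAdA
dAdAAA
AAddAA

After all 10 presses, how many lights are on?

18

[0] dddAAd
AAAddA
AdAAAd
dAdAdA
dAdAAA
AAddAA
[1] dddAAd
AAAddd
AdAAdA
dAdAdd
dAdAAA
AAddAA
[2] dddAAd
AAAAdd
AdddAA
dAdddd
dAdAAA
AAddAA
[3] dAdAAd
dddAdd
AAddAA
dAdddd
dAdAAA
AAddAA
[4] dAdAAd
dddAdd
AAddAA
dAdddd
dAdAAd
AAdddd
[5] dAdAAd
dddAdd
dAddAA
Addddd
AAdAAd
AAdddd
[6] dAdAAd
dddAdd
dAddAA
Addddd
AAddAd
AAAAAd
[7] dAdAAd
dddAdA
dAdddd
AddddA
AAddAd
AAAAAd
[8] dAdAAd
dddAdA
dAdddd
AAdddA
ddAdAd
AdAAAd
[9] dAdAAd
dddAdd
dAddAA
AAdddd
ddAdAd
AdAAAd
[10] dAdAAd
ddAAdd
ddAAAA
AAAddd
ddAdAd
AdAAAd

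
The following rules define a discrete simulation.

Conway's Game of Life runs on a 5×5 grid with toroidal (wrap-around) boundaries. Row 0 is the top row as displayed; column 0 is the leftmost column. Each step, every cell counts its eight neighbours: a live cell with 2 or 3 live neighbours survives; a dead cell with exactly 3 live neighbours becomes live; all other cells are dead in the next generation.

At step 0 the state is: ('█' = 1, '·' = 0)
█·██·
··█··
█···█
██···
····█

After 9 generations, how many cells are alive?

0) █·██·
··█··
█···█
██···
····█
1) ·████
█·█··
█···█
·█···
··███
2) ·····
··█··
█···█
·██··
····█
3) ·····
·····
█·██·
·█·██
·····
4) ·····
·····
████·
██·██
·····
5) ·····
·██··
···█·
···█·
█···█
6) ██···
··█··
···█·
···█·
····█
7) ██···
·██··
··██·
···██
█···█
8) ··█·█
█··█·
·█··█
█·█··
·█·█·
9) ███·█
████·
·████
█·███
██·██

20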